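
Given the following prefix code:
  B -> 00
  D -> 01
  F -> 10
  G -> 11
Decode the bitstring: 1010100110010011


Decoding step by step:
Bits 10 -> F
Bits 10 -> F
Bits 10 -> F
Bits 01 -> D
Bits 10 -> F
Bits 01 -> D
Bits 00 -> B
Bits 11 -> G


Decoded message: FFFDFDBG


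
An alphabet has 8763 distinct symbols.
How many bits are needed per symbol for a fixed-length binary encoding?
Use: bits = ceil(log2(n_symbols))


log2(8763) = 13.0972
Bracket: 2^13 = 8192 < 8763 <= 2^14 = 16384
So ceil(log2(8763)) = 14

bits = ceil(log2(8763)) = ceil(13.0972) = 14 bits


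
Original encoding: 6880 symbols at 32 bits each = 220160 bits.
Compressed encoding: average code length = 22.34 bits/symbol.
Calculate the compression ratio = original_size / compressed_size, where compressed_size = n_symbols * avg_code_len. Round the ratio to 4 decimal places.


original_size = n_symbols * orig_bits = 6880 * 32 = 220160 bits
compressed_size = n_symbols * avg_code_len = 6880 * 22.34 = 153699.2 bits
ratio = original_size / compressed_size = 220160 / 153699.2 = 1.4324

Compression ratio = 1.4324


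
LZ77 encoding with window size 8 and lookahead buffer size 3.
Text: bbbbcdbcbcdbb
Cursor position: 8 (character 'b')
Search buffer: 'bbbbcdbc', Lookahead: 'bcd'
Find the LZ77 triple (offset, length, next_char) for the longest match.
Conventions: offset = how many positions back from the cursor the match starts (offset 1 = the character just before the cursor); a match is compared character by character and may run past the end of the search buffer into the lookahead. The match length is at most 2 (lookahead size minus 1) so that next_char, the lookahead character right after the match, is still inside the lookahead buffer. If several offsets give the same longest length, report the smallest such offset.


Try each offset into the search buffer:
  offset=1 (pos 7, char 'c'): match length 0
  offset=2 (pos 6, char 'b'): match length 2
  offset=3 (pos 5, char 'd'): match length 0
  offset=4 (pos 4, char 'c'): match length 0
  offset=5 (pos 3, char 'b'): match length 2
  offset=6 (pos 2, char 'b'): match length 1
  offset=7 (pos 1, char 'b'): match length 1
  offset=8 (pos 0, char 'b'): match length 1
Longest match has length 2, found at offsets 2, 5; take the smallest, offset 2.
next_char = character at position 8 + 2 = 10 -> 'd'

Best match: offset=2, length=2 (matching 'bc' starting at position 6)
LZ77 triple: (2, 2, 'd')


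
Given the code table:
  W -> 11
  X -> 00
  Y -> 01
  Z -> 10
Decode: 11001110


Decoding:
11 -> W
00 -> X
11 -> W
10 -> Z


Result: WXWZ


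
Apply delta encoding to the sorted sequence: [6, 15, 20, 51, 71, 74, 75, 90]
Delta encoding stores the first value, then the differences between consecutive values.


First value: 6
Deltas:
  15 - 6 = 9
  20 - 15 = 5
  51 - 20 = 31
  71 - 51 = 20
  74 - 71 = 3
  75 - 74 = 1
  90 - 75 = 15


Delta encoded: [6, 9, 5, 31, 20, 3, 1, 15]


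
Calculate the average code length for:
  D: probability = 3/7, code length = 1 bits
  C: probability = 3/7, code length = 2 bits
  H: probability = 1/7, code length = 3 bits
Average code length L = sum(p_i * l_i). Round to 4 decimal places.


Weighted contributions p_i * l_i:
  D: (3/7) * 1 = 3/7
  C: (3/7) * 2 = 6/7
  H: (1/7) * 3 = 3/7
Sum = (3 + 6 + 3)/7 = 12/7

L = 12/7 = 1.7143 bits/symbol


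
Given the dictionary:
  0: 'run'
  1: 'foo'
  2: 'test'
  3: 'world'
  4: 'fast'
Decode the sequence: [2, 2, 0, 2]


Look up each index in the dictionary:
  2 -> 'test'
  2 -> 'test'
  0 -> 'run'
  2 -> 'test'

Decoded: "test test run test"


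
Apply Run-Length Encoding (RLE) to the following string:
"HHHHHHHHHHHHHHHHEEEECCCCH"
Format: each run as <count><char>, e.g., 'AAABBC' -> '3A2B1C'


Scanning runs left to right:
  i=0: run of 'H' x 16 -> '16H'
  i=16: run of 'E' x 4 -> '4E'
  i=20: run of 'C' x 4 -> '4C'
  i=24: run of 'H' x 1 -> '1H'

RLE = 16H4E4C1H


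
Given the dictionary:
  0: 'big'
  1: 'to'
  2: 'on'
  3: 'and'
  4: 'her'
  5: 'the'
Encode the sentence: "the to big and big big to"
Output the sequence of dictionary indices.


Look up each word in the dictionary:
  'the' -> 5
  'to' -> 1
  'big' -> 0
  'and' -> 3
  'big' -> 0
  'big' -> 0
  'to' -> 1

Encoded: [5, 1, 0, 3, 0, 0, 1]


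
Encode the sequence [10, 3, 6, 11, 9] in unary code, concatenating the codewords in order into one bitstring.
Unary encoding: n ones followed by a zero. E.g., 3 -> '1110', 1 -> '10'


Encode each number as n ones followed by a terminating 0:
  10 -> 11111111110 (11 bits)
  3 -> 1110 (4 bits)
  6 -> 1111110 (7 bits)
  11 -> 111111111110 (12 bits)
  9 -> 1111111110 (10 bits)
Total length = 11 + 4 + 7 + 12 + 10 = 44 bits.

Unary([10, 3, 6, 11, 9]) = 11111111110111011111101111111111101111111110 (44 bits)


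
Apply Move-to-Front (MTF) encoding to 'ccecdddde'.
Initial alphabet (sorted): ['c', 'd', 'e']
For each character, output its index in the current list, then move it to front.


MTF encoding:
'c': index 0 in ['c', 'd', 'e'] -> ['c', 'd', 'e']
'c': index 0 in ['c', 'd', 'e'] -> ['c', 'd', 'e']
'e': index 2 in ['c', 'd', 'e'] -> ['e', 'c', 'd']
'c': index 1 in ['e', 'c', 'd'] -> ['c', 'e', 'd']
'd': index 2 in ['c', 'e', 'd'] -> ['d', 'c', 'e']
'd': index 0 in ['d', 'c', 'e'] -> ['d', 'c', 'e']
'd': index 0 in ['d', 'c', 'e'] -> ['d', 'c', 'e']
'd': index 0 in ['d', 'c', 'e'] -> ['d', 'c', 'e']
'e': index 2 in ['d', 'c', 'e'] -> ['e', 'd', 'c']


Output: [0, 0, 2, 1, 2, 0, 0, 0, 2]


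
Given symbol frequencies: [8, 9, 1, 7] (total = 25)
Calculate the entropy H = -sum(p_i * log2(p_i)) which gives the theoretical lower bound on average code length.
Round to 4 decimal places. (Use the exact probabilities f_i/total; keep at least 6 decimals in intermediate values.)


Per-symbol terms -p_i * log2(p_i) with p_i = f_i/25:
  p = 8/25 = 0.320000: log2(p) = -1.643856, -p*log2(p) = 0.526034
  p = 9/25 = 0.360000: log2(p) = -1.473931, -p*log2(p) = 0.530615
  p = 1/25 = 0.040000: log2(p) = -4.643856, -p*log2(p) = 0.185754
  p = 7/25 = 0.280000: log2(p) = -1.836501, -p*log2(p) = 0.514220
H = 0.526034 + 0.530615 + 0.185754 + 0.514220 = 1.756623

H = 1.7566 bits/symbol


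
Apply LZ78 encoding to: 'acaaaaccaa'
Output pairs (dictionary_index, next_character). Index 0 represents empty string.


LZ78 encoding steps:
Dictionary: {0: ''}
Step 1: w='' (idx 0), next='a' -> output (0, 'a'), add 'a' as idx 1
Step 2: w='' (idx 0), next='c' -> output (0, 'c'), add 'c' as idx 2
Step 3: w='a' (idx 1), next='a' -> output (1, 'a'), add 'aa' as idx 3
Step 4: w='aa' (idx 3), next='c' -> output (3, 'c'), add 'aac' as idx 4
Step 5: w='c' (idx 2), next='a' -> output (2, 'a'), add 'ca' as idx 5
Step 6: w='a' (idx 1), end of input -> output (1, '')


Encoded: [(0, 'a'), (0, 'c'), (1, 'a'), (3, 'c'), (2, 'a'), (1, '')]


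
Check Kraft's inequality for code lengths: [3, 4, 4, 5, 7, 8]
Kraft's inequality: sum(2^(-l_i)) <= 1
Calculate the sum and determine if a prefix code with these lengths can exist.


Sum = 2^(-3) + 2^(-4) + 2^(-4) + 2^(-5) + 2^(-7) + 2^(-8)
    = 0.125 + 0.0625 + 0.0625 + 0.03125 + 0.0078125 + 0.00390625
    = 75/256 = 0.29296875
Since 0.29296875 <= 1, Kraft's inequality IS satisfied.
A prefix code with these lengths CAN exist.

Kraft sum = 0.29296875. Satisfied.


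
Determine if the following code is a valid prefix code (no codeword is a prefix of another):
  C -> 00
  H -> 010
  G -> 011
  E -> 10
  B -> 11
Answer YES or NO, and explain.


Checking each pair (does one codeword prefix another?):
  C='00' vs H='010': no prefix
  C='00' vs G='011': no prefix
  C='00' vs E='10': no prefix
  C='00' vs B='11': no prefix
  H='010' vs C='00': no prefix
  H='010' vs G='011': no prefix
  H='010' vs E='10': no prefix
  H='010' vs B='11': no prefix
  G='011' vs C='00': no prefix
  G='011' vs H='010': no prefix
  G='011' vs E='10': no prefix
  G='011' vs B='11': no prefix
  E='10' vs C='00': no prefix
  E='10' vs H='010': no prefix
  E='10' vs G='011': no prefix
  E='10' vs B='11': no prefix
  B='11' vs C='00': no prefix
  B='11' vs H='010': no prefix
  B='11' vs G='011': no prefix
  B='11' vs E='10': no prefix
No violation found over all pairs.

YES -- this is a valid prefix code. No codeword is a prefix of any other codeword.


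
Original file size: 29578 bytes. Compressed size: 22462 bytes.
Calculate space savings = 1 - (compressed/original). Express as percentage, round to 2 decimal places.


ratio = compressed/original = 22462/29578 = 0.759416
savings = 1 - ratio = 1 - 0.759416 = 0.240584
as a percentage: 0.240584 * 100 = 24.06%

Space savings = 1 - 22462/29578 = 24.06%


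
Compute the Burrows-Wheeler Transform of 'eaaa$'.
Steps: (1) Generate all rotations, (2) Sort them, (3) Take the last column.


Rotations (sorted):
  0: $eaaa -> last char: a
  1: a$eaa -> last char: a
  2: aa$ea -> last char: a
  3: aaa$e -> last char: e
  4: eaaa$ -> last char: $


BWT = aaae$


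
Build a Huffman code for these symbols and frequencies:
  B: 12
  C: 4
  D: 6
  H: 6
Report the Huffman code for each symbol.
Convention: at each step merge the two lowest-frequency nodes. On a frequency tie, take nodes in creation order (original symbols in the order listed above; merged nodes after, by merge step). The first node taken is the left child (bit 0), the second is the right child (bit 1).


Huffman tree construction:
Step 1: Merge C(4) + D(6) = 10
Step 2: Merge H(6) + (C+D)(10) = 16
Step 3: Merge B(12) + (H+(C+D))(16) = 28
Read each symbol's code off the tree from the root (left child = 0, right child = 1).

Codes:
  B: 0 (length 1)
  C: 110 (length 3)
  D: 111 (length 3)
  H: 10 (length 2)
Average code length: 54/28 = 1.9286 bits/symbol


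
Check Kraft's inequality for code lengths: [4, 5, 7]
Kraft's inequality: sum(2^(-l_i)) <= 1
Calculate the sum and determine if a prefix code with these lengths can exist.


Sum = 2^(-4) + 2^(-5) + 2^(-7)
    = 0.0625 + 0.03125 + 0.0078125
    = 13/128 = 0.1015625
Since 0.1015625 <= 1, Kraft's inequality IS satisfied.
A prefix code with these lengths CAN exist.

Kraft sum = 0.1015625. Satisfied.


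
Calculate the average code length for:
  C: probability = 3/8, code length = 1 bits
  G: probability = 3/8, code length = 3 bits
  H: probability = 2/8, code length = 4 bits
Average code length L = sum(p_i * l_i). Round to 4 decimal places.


Weighted contributions p_i * l_i:
  C: (3/8) * 1 = 3/8
  G: (3/8) * 3 = 9/8
  H: (2/8) * 4 = 8/8
Sum = (3 + 9 + 8)/8 = 20/8

L = 20/8 = 2.5000 bits/symbol


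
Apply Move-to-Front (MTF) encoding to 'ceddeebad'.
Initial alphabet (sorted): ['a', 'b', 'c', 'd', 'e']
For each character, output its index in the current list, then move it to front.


MTF encoding:
'c': index 2 in ['a', 'b', 'c', 'd', 'e'] -> ['c', 'a', 'b', 'd', 'e']
'e': index 4 in ['c', 'a', 'b', 'd', 'e'] -> ['e', 'c', 'a', 'b', 'd']
'd': index 4 in ['e', 'c', 'a', 'b', 'd'] -> ['d', 'e', 'c', 'a', 'b']
'd': index 0 in ['d', 'e', 'c', 'a', 'b'] -> ['d', 'e', 'c', 'a', 'b']
'e': index 1 in ['d', 'e', 'c', 'a', 'b'] -> ['e', 'd', 'c', 'a', 'b']
'e': index 0 in ['e', 'd', 'c', 'a', 'b'] -> ['e', 'd', 'c', 'a', 'b']
'b': index 4 in ['e', 'd', 'c', 'a', 'b'] -> ['b', 'e', 'd', 'c', 'a']
'a': index 4 in ['b', 'e', 'd', 'c', 'a'] -> ['a', 'b', 'e', 'd', 'c']
'd': index 3 in ['a', 'b', 'e', 'd', 'c'] -> ['d', 'a', 'b', 'e', 'c']


Output: [2, 4, 4, 0, 1, 0, 4, 4, 3]


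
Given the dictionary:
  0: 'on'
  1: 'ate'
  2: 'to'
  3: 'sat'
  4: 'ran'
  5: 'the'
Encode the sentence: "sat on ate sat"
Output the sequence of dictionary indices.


Look up each word in the dictionary:
  'sat' -> 3
  'on' -> 0
  'ate' -> 1
  'sat' -> 3

Encoded: [3, 0, 1, 3]


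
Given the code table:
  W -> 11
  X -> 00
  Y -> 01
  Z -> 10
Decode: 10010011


Decoding:
10 -> Z
01 -> Y
00 -> X
11 -> W


Result: ZYXW


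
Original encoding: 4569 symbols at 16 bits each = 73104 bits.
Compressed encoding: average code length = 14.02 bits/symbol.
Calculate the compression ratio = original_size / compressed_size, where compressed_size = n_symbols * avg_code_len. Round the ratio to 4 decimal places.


original_size = n_symbols * orig_bits = 4569 * 16 = 73104 bits
compressed_size = n_symbols * avg_code_len = 4569 * 14.02 = 64057.38 bits
ratio = original_size / compressed_size = 73104 / 64057.38 = 1.1412

Compression ratio = 1.1412


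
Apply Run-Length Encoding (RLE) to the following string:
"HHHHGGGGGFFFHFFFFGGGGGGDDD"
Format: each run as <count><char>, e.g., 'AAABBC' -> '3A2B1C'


Scanning runs left to right:
  i=0: run of 'H' x 4 -> '4H'
  i=4: run of 'G' x 5 -> '5G'
  i=9: run of 'F' x 3 -> '3F'
  i=12: run of 'H' x 1 -> '1H'
  i=13: run of 'F' x 4 -> '4F'
  i=17: run of 'G' x 6 -> '6G'
  i=23: run of 'D' x 3 -> '3D'

RLE = 4H5G3F1H4F6G3D


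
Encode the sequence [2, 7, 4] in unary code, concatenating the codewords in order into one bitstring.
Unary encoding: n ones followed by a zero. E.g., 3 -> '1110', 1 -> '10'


Encode each number as n ones followed by a terminating 0:
  2 -> 110 (3 bits)
  7 -> 11111110 (8 bits)
  4 -> 11110 (5 bits)
Total length = 3 + 8 + 5 = 16 bits.

Unary([2, 7, 4]) = 1101111111011110 (16 bits)


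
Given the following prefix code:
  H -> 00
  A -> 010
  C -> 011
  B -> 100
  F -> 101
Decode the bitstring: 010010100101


Decoding step by step:
Bits 010 -> A
Bits 010 -> A
Bits 100 -> B
Bits 101 -> F


Decoded message: AABF


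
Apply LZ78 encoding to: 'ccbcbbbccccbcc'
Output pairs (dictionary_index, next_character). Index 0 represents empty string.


LZ78 encoding steps:
Dictionary: {0: ''}
Step 1: w='' (idx 0), next='c' -> output (0, 'c'), add 'c' as idx 1
Step 2: w='c' (idx 1), next='b' -> output (1, 'b'), add 'cb' as idx 2
Step 3: w='cb' (idx 2), next='b' -> output (2, 'b'), add 'cbb' as idx 3
Step 4: w='' (idx 0), next='b' -> output (0, 'b'), add 'b' as idx 4
Step 5: w='c' (idx 1), next='c' -> output (1, 'c'), add 'cc' as idx 5
Step 6: w='cc' (idx 5), next='b' -> output (5, 'b'), add 'ccb' as idx 6
Step 7: w='cc' (idx 5), end of input -> output (5, '')


Encoded: [(0, 'c'), (1, 'b'), (2, 'b'), (0, 'b'), (1, 'c'), (5, 'b'), (5, '')]


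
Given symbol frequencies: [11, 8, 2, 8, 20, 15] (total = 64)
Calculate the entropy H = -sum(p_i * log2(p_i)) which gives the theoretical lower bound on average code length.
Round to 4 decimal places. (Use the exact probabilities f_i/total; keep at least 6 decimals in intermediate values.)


Per-symbol terms -p_i * log2(p_i) with p_i = f_i/64:
  p = 11/64 = 0.171875: log2(p) = -2.540568, -p*log2(p) = 0.436660
  p = 8/64 = 0.125000: log2(p) = -3.000000, -p*log2(p) = 0.375000
  p = 2/64 = 0.031250: log2(p) = -5.000000, -p*log2(p) = 0.156250
  p = 8/64 = 0.125000: log2(p) = -3.000000, -p*log2(p) = 0.375000
  p = 20/64 = 0.312500: log2(p) = -1.678072, -p*log2(p) = 0.524397
  p = 15/64 = 0.234375: log2(p) = -2.093109, -p*log2(p) = 0.490573
H = 0.436660 + 0.375000 + 0.156250 + 0.375000 + 0.524397 + 0.490573 = 2.357880

H = 2.3579 bits/symbol


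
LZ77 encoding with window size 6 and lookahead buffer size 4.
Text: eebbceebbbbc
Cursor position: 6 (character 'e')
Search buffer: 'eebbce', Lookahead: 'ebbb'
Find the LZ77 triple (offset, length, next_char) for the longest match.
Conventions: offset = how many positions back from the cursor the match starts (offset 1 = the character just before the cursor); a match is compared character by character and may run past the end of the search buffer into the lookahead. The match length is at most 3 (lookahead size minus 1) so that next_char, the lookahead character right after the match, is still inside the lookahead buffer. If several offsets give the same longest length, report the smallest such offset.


Try each offset into the search buffer:
  offset=1 (pos 5, char 'e'): match length 1
  offset=2 (pos 4, char 'c'): match length 0
  offset=3 (pos 3, char 'b'): match length 0
  offset=4 (pos 2, char 'b'): match length 0
  offset=5 (pos 1, char 'e'): match length 3
  offset=6 (pos 0, char 'e'): match length 1
Longest match has length 3 at offset 5.
next_char = character at position 6 + 3 = 9 -> 'b'

Best match: offset=5, length=3 (matching 'ebb' starting at position 1)
LZ77 triple: (5, 3, 'b')


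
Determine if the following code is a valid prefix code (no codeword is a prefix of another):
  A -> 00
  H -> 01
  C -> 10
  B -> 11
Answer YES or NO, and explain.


Checking each pair (does one codeword prefix another?):
  A='00' vs H='01': no prefix
  A='00' vs C='10': no prefix
  A='00' vs B='11': no prefix
  H='01' vs A='00': no prefix
  H='01' vs C='10': no prefix
  H='01' vs B='11': no prefix
  C='10' vs A='00': no prefix
  C='10' vs H='01': no prefix
  C='10' vs B='11': no prefix
  B='11' vs A='00': no prefix
  B='11' vs H='01': no prefix
  B='11' vs C='10': no prefix
No violation found over all pairs.

YES -- this is a valid prefix code. No codeword is a prefix of any other codeword.


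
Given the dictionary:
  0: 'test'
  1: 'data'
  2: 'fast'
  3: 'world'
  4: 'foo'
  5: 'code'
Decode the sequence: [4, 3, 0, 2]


Look up each index in the dictionary:
  4 -> 'foo'
  3 -> 'world'
  0 -> 'test'
  2 -> 'fast'

Decoded: "foo world test fast"


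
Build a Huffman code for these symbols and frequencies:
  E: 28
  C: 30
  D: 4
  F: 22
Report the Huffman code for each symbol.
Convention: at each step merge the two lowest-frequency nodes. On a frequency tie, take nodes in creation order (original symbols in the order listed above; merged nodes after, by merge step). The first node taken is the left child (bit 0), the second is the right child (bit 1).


Huffman tree construction:
Step 1: Merge D(4) + F(22) = 26
Step 2: Merge (D+F)(26) + E(28) = 54
Step 3: Merge C(30) + ((D+F)+E)(54) = 84
Read each symbol's code off the tree from the root (left child = 0, right child = 1).

Codes:
  E: 11 (length 2)
  C: 0 (length 1)
  D: 100 (length 3)
  F: 101 (length 3)
Average code length: 164/84 = 1.9524 bits/symbol


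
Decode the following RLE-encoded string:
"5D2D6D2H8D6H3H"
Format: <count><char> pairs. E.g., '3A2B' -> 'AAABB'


Expanding each <count><char> pair:
  5D -> 'DDDDD'
  2D -> 'DD'
  6D -> 'DDDDDD'
  2H -> 'HH'
  8D -> 'DDDDDDDD'
  6H -> 'HHHHHH'
  3H -> 'HHH'

Decoded = DDDDDDDDDDDDDHHDDDDDDDDHHHHHHHHH


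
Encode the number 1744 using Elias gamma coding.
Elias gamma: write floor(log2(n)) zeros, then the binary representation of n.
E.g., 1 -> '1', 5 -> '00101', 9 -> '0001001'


num_bits = floor(log2(1744)) + 1 = 11
leading_zeros = num_bits - 1 = 10
binary(1744) = 11011010000

Elias gamma(1744) = '0000000000' + '11011010000' = 000000000011011010000 (21 bits)


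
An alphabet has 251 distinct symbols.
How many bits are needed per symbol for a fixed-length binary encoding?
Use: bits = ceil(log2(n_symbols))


log2(251) = 7.9715
Bracket: 2^7 = 128 < 251 <= 2^8 = 256
So ceil(log2(251)) = 8

bits = ceil(log2(251)) = ceil(7.9715) = 8 bits


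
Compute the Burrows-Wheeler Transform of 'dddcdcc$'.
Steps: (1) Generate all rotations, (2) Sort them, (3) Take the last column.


Rotations (sorted):
  0: $dddcdcc -> last char: c
  1: c$dddcdc -> last char: c
  2: cc$dddcd -> last char: d
  3: cdcc$ddd -> last char: d
  4: dcc$dddc -> last char: c
  5: dcdcc$dd -> last char: d
  6: ddcdcc$d -> last char: d
  7: dddcdcc$ -> last char: $


BWT = ccddcdd$


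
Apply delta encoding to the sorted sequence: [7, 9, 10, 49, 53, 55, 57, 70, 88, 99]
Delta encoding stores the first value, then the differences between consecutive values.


First value: 7
Deltas:
  9 - 7 = 2
  10 - 9 = 1
  49 - 10 = 39
  53 - 49 = 4
  55 - 53 = 2
  57 - 55 = 2
  70 - 57 = 13
  88 - 70 = 18
  99 - 88 = 11


Delta encoded: [7, 2, 1, 39, 4, 2, 2, 13, 18, 11]


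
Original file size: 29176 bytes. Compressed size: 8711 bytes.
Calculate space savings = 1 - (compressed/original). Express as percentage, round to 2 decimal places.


ratio = compressed/original = 8711/29176 = 0.298567
savings = 1 - ratio = 1 - 0.298567 = 0.701433
as a percentage: 0.701433 * 100 = 70.14%

Space savings = 1 - 8711/29176 = 70.14%


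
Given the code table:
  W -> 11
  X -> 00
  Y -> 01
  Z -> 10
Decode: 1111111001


Decoding:
11 -> W
11 -> W
11 -> W
10 -> Z
01 -> Y


Result: WWWZY


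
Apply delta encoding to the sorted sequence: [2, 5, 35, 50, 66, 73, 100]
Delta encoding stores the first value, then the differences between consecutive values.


First value: 2
Deltas:
  5 - 2 = 3
  35 - 5 = 30
  50 - 35 = 15
  66 - 50 = 16
  73 - 66 = 7
  100 - 73 = 27


Delta encoded: [2, 3, 30, 15, 16, 7, 27]


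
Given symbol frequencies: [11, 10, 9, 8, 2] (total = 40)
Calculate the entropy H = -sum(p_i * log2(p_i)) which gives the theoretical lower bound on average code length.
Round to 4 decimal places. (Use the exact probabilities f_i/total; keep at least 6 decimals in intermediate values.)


Per-symbol terms -p_i * log2(p_i) with p_i = f_i/40:
  p = 11/40 = 0.275000: log2(p) = -1.862496, -p*log2(p) = 0.512187
  p = 10/40 = 0.250000: log2(p) = -2.000000, -p*log2(p) = 0.500000
  p = 9/40 = 0.225000: log2(p) = -2.152003, -p*log2(p) = 0.484201
  p = 8/40 = 0.200000: log2(p) = -2.321928, -p*log2(p) = 0.464386
  p = 2/40 = 0.050000: log2(p) = -4.321928, -p*log2(p) = 0.216096
H = 0.512187 + 0.500000 + 0.484201 + 0.464386 + 0.216096 = 2.176870

H = 2.1769 bits/symbol


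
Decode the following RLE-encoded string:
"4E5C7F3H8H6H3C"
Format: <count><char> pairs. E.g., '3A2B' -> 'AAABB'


Expanding each <count><char> pair:
  4E -> 'EEEE'
  5C -> 'CCCCC'
  7F -> 'FFFFFFF'
  3H -> 'HHH'
  8H -> 'HHHHHHHH'
  6H -> 'HHHHHH'
  3C -> 'CCC'

Decoded = EEEECCCCCFFFFFFFHHHHHHHHHHHHHHHHHCCC


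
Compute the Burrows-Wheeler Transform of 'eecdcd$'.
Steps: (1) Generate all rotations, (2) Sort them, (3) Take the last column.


Rotations (sorted):
  0: $eecdcd -> last char: d
  1: cd$eecd -> last char: d
  2: cdcd$ee -> last char: e
  3: d$eecdc -> last char: c
  4: dcd$eec -> last char: c
  5: ecdcd$e -> last char: e
  6: eecdcd$ -> last char: $


BWT = ddecce$


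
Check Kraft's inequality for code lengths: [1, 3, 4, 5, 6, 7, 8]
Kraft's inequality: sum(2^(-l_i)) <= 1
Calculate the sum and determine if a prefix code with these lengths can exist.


Sum = 2^(-1) + 2^(-3) + 2^(-4) + 2^(-5) + 2^(-6) + 2^(-7) + 2^(-8)
    = 0.5 + 0.125 + 0.0625 + 0.03125 + 0.015625 + 0.0078125 + 0.00390625
    = 191/256 = 0.74609375
Since 0.74609375 <= 1, Kraft's inequality IS satisfied.
A prefix code with these lengths CAN exist.

Kraft sum = 0.74609375. Satisfied.


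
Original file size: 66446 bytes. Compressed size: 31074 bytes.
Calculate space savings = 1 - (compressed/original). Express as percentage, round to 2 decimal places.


ratio = compressed/original = 31074/66446 = 0.467658
savings = 1 - ratio = 1 - 0.467658 = 0.532342
as a percentage: 0.532342 * 100 = 53.23%

Space savings = 1 - 31074/66446 = 53.23%


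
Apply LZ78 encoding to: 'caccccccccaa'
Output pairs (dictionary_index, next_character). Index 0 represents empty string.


LZ78 encoding steps:
Dictionary: {0: ''}
Step 1: w='' (idx 0), next='c' -> output (0, 'c'), add 'c' as idx 1
Step 2: w='' (idx 0), next='a' -> output (0, 'a'), add 'a' as idx 2
Step 3: w='c' (idx 1), next='c' -> output (1, 'c'), add 'cc' as idx 3
Step 4: w='cc' (idx 3), next='c' -> output (3, 'c'), add 'ccc' as idx 4
Step 5: w='ccc' (idx 4), next='a' -> output (4, 'a'), add 'ccca' as idx 5
Step 6: w='a' (idx 2), end of input -> output (2, '')


Encoded: [(0, 'c'), (0, 'a'), (1, 'c'), (3, 'c'), (4, 'a'), (2, '')]


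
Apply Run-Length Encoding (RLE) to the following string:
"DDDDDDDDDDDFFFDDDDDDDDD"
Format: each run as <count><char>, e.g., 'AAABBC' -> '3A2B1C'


Scanning runs left to right:
  i=0: run of 'D' x 11 -> '11D'
  i=11: run of 'F' x 3 -> '3F'
  i=14: run of 'D' x 9 -> '9D'

RLE = 11D3F9D


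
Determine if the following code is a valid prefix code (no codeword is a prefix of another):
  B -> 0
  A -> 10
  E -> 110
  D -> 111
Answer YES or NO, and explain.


Checking each pair (does one codeword prefix another?):
  B='0' vs A='10': no prefix
  B='0' vs E='110': no prefix
  B='0' vs D='111': no prefix
  A='10' vs B='0': no prefix
  A='10' vs E='110': no prefix
  A='10' vs D='111': no prefix
  E='110' vs B='0': no prefix
  E='110' vs A='10': no prefix
  E='110' vs D='111': no prefix
  D='111' vs B='0': no prefix
  D='111' vs A='10': no prefix
  D='111' vs E='110': no prefix
No violation found over all pairs.

YES -- this is a valid prefix code. No codeword is a prefix of any other codeword.


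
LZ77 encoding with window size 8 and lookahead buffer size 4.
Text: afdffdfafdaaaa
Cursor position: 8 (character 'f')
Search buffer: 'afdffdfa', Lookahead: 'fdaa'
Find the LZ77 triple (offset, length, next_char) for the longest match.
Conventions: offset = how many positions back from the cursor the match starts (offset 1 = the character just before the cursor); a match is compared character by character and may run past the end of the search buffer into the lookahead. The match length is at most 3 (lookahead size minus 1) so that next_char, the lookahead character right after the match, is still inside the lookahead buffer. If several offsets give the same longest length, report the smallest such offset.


Try each offset into the search buffer:
  offset=1 (pos 7, char 'a'): match length 0
  offset=2 (pos 6, char 'f'): match length 1
  offset=3 (pos 5, char 'd'): match length 0
  offset=4 (pos 4, char 'f'): match length 2
  offset=5 (pos 3, char 'f'): match length 1
  offset=6 (pos 2, char 'd'): match length 0
  offset=7 (pos 1, char 'f'): match length 2
  offset=8 (pos 0, char 'a'): match length 0
Longest match has length 2, found at offsets 4, 7; take the smallest, offset 4.
next_char = character at position 8 + 2 = 10 -> 'a'

Best match: offset=4, length=2 (matching 'fd' starting at position 4)
LZ77 triple: (4, 2, 'a')


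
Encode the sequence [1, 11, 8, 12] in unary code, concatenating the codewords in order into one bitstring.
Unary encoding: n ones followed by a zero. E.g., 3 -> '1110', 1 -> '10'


Encode each number as n ones followed by a terminating 0:
  1 -> 10 (2 bits)
  11 -> 111111111110 (12 bits)
  8 -> 111111110 (9 bits)
  12 -> 1111111111110 (13 bits)
Total length = 2 + 12 + 9 + 13 = 36 bits.

Unary([1, 11, 8, 12]) = 101111111111101111111101111111111110 (36 bits)


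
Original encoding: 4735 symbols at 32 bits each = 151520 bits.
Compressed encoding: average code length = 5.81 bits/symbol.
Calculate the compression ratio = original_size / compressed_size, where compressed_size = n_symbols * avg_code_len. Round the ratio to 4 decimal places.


original_size = n_symbols * orig_bits = 4735 * 32 = 151520 bits
compressed_size = n_symbols * avg_code_len = 4735 * 5.81 = 27510.35 bits
ratio = original_size / compressed_size = 151520 / 27510.35 = 5.5077

Compression ratio = 5.5077


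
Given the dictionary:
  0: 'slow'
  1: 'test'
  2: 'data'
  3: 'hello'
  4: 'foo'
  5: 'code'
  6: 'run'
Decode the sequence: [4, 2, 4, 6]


Look up each index in the dictionary:
  4 -> 'foo'
  2 -> 'data'
  4 -> 'foo'
  6 -> 'run'

Decoded: "foo data foo run"


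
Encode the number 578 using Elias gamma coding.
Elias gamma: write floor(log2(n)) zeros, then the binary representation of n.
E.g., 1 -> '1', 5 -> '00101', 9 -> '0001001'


num_bits = floor(log2(578)) + 1 = 10
leading_zeros = num_bits - 1 = 9
binary(578) = 1001000010

Elias gamma(578) = '000000000' + '1001000010' = 0000000001001000010 (19 bits)


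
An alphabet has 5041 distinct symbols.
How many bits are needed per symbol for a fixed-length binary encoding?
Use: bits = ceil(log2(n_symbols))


log2(5041) = 12.2995
Bracket: 2^12 = 4096 < 5041 <= 2^13 = 8192
So ceil(log2(5041)) = 13

bits = ceil(log2(5041)) = ceil(12.2995) = 13 bits


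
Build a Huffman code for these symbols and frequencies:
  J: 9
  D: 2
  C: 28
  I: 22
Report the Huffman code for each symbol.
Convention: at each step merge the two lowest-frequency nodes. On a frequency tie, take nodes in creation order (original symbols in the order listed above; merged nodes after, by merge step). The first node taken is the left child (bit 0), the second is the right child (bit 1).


Huffman tree construction:
Step 1: Merge D(2) + J(9) = 11
Step 2: Merge (D+J)(11) + I(22) = 33
Step 3: Merge C(28) + ((D+J)+I)(33) = 61
Read each symbol's code off the tree from the root (left child = 0, right child = 1).

Codes:
  J: 101 (length 3)
  D: 100 (length 3)
  C: 0 (length 1)
  I: 11 (length 2)
Average code length: 105/61 = 1.7213 bits/symbol


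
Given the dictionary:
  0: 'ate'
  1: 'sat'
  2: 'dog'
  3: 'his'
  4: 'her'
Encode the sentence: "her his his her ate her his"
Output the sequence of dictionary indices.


Look up each word in the dictionary:
  'her' -> 4
  'his' -> 3
  'his' -> 3
  'her' -> 4
  'ate' -> 0
  'her' -> 4
  'his' -> 3

Encoded: [4, 3, 3, 4, 0, 4, 3]


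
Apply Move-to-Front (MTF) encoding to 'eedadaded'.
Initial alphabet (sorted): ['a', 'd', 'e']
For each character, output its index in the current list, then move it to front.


MTF encoding:
'e': index 2 in ['a', 'd', 'e'] -> ['e', 'a', 'd']
'e': index 0 in ['e', 'a', 'd'] -> ['e', 'a', 'd']
'd': index 2 in ['e', 'a', 'd'] -> ['d', 'e', 'a']
'a': index 2 in ['d', 'e', 'a'] -> ['a', 'd', 'e']
'd': index 1 in ['a', 'd', 'e'] -> ['d', 'a', 'e']
'a': index 1 in ['d', 'a', 'e'] -> ['a', 'd', 'e']
'd': index 1 in ['a', 'd', 'e'] -> ['d', 'a', 'e']
'e': index 2 in ['d', 'a', 'e'] -> ['e', 'd', 'a']
'd': index 1 in ['e', 'd', 'a'] -> ['d', 'e', 'a']


Output: [2, 0, 2, 2, 1, 1, 1, 2, 1]


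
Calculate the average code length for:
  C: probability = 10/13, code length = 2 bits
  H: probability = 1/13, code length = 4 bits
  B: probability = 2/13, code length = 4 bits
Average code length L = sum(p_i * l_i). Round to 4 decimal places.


Weighted contributions p_i * l_i:
  C: (10/13) * 2 = 20/13
  H: (1/13) * 4 = 4/13
  B: (2/13) * 4 = 8/13
Sum = (20 + 4 + 8)/13 = 32/13

L = 32/13 = 2.4615 bits/symbol


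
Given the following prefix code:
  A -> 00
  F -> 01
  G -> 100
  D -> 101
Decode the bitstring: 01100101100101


Decoding step by step:
Bits 01 -> F
Bits 100 -> G
Bits 101 -> D
Bits 100 -> G
Bits 101 -> D


Decoded message: FGDGD


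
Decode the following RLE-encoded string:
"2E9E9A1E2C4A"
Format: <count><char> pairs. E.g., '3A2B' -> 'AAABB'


Expanding each <count><char> pair:
  2E -> 'EE'
  9E -> 'EEEEEEEEE'
  9A -> 'AAAAAAAAA'
  1E -> 'E'
  2C -> 'CC'
  4A -> 'AAAA'

Decoded = EEEEEEEEEEEAAAAAAAAAECCAAAA


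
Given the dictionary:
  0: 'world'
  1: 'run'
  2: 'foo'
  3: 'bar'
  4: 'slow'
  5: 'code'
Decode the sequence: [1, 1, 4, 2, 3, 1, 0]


Look up each index in the dictionary:
  1 -> 'run'
  1 -> 'run'
  4 -> 'slow'
  2 -> 'foo'
  3 -> 'bar'
  1 -> 'run'
  0 -> 'world'

Decoded: "run run slow foo bar run world"


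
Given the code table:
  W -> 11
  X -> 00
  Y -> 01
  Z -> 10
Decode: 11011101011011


Decoding:
11 -> W
01 -> Y
11 -> W
01 -> Y
01 -> Y
10 -> Z
11 -> W


Result: WYWYYZW


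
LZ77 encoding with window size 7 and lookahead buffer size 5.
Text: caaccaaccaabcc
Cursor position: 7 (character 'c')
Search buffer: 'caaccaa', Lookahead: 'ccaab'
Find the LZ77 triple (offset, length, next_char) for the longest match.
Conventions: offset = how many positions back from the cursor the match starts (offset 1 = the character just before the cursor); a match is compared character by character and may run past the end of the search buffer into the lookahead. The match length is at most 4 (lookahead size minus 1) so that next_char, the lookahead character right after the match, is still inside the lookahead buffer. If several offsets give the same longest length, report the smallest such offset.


Try each offset into the search buffer:
  offset=1 (pos 6, char 'a'): match length 0
  offset=2 (pos 5, char 'a'): match length 0
  offset=3 (pos 4, char 'c'): match length 1
  offset=4 (pos 3, char 'c'): match length 4
  offset=5 (pos 2, char 'a'): match length 0
  offset=6 (pos 1, char 'a'): match length 0
  offset=7 (pos 0, char 'c'): match length 1
Longest match has length 4 at offset 4.
next_char = character at position 7 + 4 = 11 -> 'b'

Best match: offset=4, length=4 (matching 'ccaa' starting at position 3)
LZ77 triple: (4, 4, 'b')


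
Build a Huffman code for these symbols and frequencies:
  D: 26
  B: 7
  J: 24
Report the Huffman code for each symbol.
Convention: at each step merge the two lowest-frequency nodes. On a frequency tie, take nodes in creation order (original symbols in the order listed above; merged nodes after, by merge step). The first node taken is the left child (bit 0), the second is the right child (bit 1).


Huffman tree construction:
Step 1: Merge B(7) + J(24) = 31
Step 2: Merge D(26) + (B+J)(31) = 57
Read each symbol's code off the tree from the root (left child = 0, right child = 1).

Codes:
  D: 0 (length 1)
  B: 10 (length 2)
  J: 11 (length 2)
Average code length: 88/57 = 1.5439 bits/symbol


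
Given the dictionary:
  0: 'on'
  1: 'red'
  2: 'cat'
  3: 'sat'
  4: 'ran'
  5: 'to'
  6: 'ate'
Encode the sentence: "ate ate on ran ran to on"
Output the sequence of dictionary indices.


Look up each word in the dictionary:
  'ate' -> 6
  'ate' -> 6
  'on' -> 0
  'ran' -> 4
  'ran' -> 4
  'to' -> 5
  'on' -> 0

Encoded: [6, 6, 0, 4, 4, 5, 0]


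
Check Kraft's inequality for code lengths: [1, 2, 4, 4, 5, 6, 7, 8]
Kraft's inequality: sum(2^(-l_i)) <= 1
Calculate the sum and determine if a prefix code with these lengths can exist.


Sum = 2^(-1) + 2^(-2) + 2^(-4) + 2^(-4) + 2^(-5) + 2^(-6) + 2^(-7) + 2^(-8)
    = 0.5 + 0.25 + 0.0625 + 0.0625 + 0.03125 + 0.015625 + 0.0078125 + 0.00390625
    = 239/256 = 0.93359375
Since 0.93359375 <= 1, Kraft's inequality IS satisfied.
A prefix code with these lengths CAN exist.

Kraft sum = 0.93359375. Satisfied.


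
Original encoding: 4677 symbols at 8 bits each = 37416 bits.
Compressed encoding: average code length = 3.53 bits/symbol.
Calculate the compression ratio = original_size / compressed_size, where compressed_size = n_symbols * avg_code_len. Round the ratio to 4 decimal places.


original_size = n_symbols * orig_bits = 4677 * 8 = 37416 bits
compressed_size = n_symbols * avg_code_len = 4677 * 3.53 = 16509.81 bits
ratio = original_size / compressed_size = 37416 / 16509.81 = 2.2663

Compression ratio = 2.2663


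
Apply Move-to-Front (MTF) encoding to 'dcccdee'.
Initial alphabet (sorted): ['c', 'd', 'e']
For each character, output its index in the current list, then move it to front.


MTF encoding:
'd': index 1 in ['c', 'd', 'e'] -> ['d', 'c', 'e']
'c': index 1 in ['d', 'c', 'e'] -> ['c', 'd', 'e']
'c': index 0 in ['c', 'd', 'e'] -> ['c', 'd', 'e']
'c': index 0 in ['c', 'd', 'e'] -> ['c', 'd', 'e']
'd': index 1 in ['c', 'd', 'e'] -> ['d', 'c', 'e']
'e': index 2 in ['d', 'c', 'e'] -> ['e', 'd', 'c']
'e': index 0 in ['e', 'd', 'c'] -> ['e', 'd', 'c']


Output: [1, 1, 0, 0, 1, 2, 0]


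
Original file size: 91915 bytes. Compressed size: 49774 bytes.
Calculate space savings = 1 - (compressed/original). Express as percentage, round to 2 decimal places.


ratio = compressed/original = 49774/91915 = 0.541522
savings = 1 - ratio = 1 - 0.541522 = 0.458478
as a percentage: 0.458478 * 100 = 45.85%

Space savings = 1 - 49774/91915 = 45.85%


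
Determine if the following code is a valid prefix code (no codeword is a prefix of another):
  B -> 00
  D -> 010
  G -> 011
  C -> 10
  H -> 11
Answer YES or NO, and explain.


Checking each pair (does one codeword prefix another?):
  B='00' vs D='010': no prefix
  B='00' vs G='011': no prefix
  B='00' vs C='10': no prefix
  B='00' vs H='11': no prefix
  D='010' vs B='00': no prefix
  D='010' vs G='011': no prefix
  D='010' vs C='10': no prefix
  D='010' vs H='11': no prefix
  G='011' vs B='00': no prefix
  G='011' vs D='010': no prefix
  G='011' vs C='10': no prefix
  G='011' vs H='11': no prefix
  C='10' vs B='00': no prefix
  C='10' vs D='010': no prefix
  C='10' vs G='011': no prefix
  C='10' vs H='11': no prefix
  H='11' vs B='00': no prefix
  H='11' vs D='010': no prefix
  H='11' vs G='011': no prefix
  H='11' vs C='10': no prefix
No violation found over all pairs.

YES -- this is a valid prefix code. No codeword is a prefix of any other codeword.


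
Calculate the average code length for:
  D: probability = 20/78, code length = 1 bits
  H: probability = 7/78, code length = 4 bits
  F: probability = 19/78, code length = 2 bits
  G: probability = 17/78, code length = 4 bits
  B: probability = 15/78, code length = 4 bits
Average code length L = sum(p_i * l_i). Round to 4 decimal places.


Weighted contributions p_i * l_i:
  D: (20/78) * 1 = 20/78
  H: (7/78) * 4 = 28/78
  F: (19/78) * 2 = 38/78
  G: (17/78) * 4 = 68/78
  B: (15/78) * 4 = 60/78
Sum = (20 + 28 + 38 + 68 + 60)/78 = 214/78

L = 214/78 = 2.7436 bits/symbol


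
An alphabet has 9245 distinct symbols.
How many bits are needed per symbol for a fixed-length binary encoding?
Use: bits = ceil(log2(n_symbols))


log2(9245) = 13.1745
Bracket: 2^13 = 8192 < 9245 <= 2^14 = 16384
So ceil(log2(9245)) = 14

bits = ceil(log2(9245)) = ceil(13.1745) = 14 bits


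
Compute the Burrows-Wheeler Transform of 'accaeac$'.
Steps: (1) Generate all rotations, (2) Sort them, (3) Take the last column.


Rotations (sorted):
  0: $accaeac -> last char: c
  1: ac$accae -> last char: e
  2: accaeac$ -> last char: $
  3: aeac$acc -> last char: c
  4: c$accaea -> last char: a
  5: caeac$ac -> last char: c
  6: ccaeac$a -> last char: a
  7: eac$acca -> last char: a


BWT = ce$cacaa


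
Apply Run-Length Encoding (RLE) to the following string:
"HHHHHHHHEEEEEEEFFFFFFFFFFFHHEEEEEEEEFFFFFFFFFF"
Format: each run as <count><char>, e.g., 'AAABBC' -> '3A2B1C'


Scanning runs left to right:
  i=0: run of 'H' x 8 -> '8H'
  i=8: run of 'E' x 7 -> '7E'
  i=15: run of 'F' x 11 -> '11F'
  i=26: run of 'H' x 2 -> '2H'
  i=28: run of 'E' x 8 -> '8E'
  i=36: run of 'F' x 10 -> '10F'

RLE = 8H7E11F2H8E10F


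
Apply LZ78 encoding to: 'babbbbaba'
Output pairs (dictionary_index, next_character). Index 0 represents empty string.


LZ78 encoding steps:
Dictionary: {0: ''}
Step 1: w='' (idx 0), next='b' -> output (0, 'b'), add 'b' as idx 1
Step 2: w='' (idx 0), next='a' -> output (0, 'a'), add 'a' as idx 2
Step 3: w='b' (idx 1), next='b' -> output (1, 'b'), add 'bb' as idx 3
Step 4: w='bb' (idx 3), next='a' -> output (3, 'a'), add 'bba' as idx 4
Step 5: w='b' (idx 1), next='a' -> output (1, 'a'), add 'ba' as idx 5


Encoded: [(0, 'b'), (0, 'a'), (1, 'b'), (3, 'a'), (1, 'a')]


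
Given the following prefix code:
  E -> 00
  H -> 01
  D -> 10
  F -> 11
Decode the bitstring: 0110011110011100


Decoding step by step:
Bits 01 -> H
Bits 10 -> D
Bits 01 -> H
Bits 11 -> F
Bits 10 -> D
Bits 01 -> H
Bits 11 -> F
Bits 00 -> E


Decoded message: HDHFDHFE


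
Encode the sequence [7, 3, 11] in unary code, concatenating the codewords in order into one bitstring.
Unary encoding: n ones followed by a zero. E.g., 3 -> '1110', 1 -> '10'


Encode each number as n ones followed by a terminating 0:
  7 -> 11111110 (8 bits)
  3 -> 1110 (4 bits)
  11 -> 111111111110 (12 bits)
Total length = 8 + 4 + 12 = 24 bits.

Unary([7, 3, 11]) = 111111101110111111111110 (24 bits)


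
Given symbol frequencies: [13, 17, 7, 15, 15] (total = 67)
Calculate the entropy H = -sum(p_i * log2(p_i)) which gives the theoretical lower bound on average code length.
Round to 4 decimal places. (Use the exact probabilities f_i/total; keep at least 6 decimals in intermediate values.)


Per-symbol terms -p_i * log2(p_i) with p_i = f_i/67:
  p = 13/67 = 0.194030: log2(p) = -2.365649, -p*log2(p) = 0.459007
  p = 17/67 = 0.253731: log2(p) = -1.978626, -p*log2(p) = 0.502040
  p = 7/67 = 0.104478: log2(p) = -3.258734, -p*log2(p) = 0.340465
  p = 15/67 = 0.223881: log2(p) = -2.159199, -p*log2(p) = 0.483403
  p = 15/67 = 0.223881: log2(p) = -2.159199, -p*log2(p) = 0.483403
H = 0.459007 + 0.502040 + 0.340465 + 0.483403 + 0.483403 = 2.268318

H = 2.2683 bits/symbol


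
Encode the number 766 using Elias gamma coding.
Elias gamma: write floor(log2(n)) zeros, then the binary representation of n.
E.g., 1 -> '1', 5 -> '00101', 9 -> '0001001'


num_bits = floor(log2(766)) + 1 = 10
leading_zeros = num_bits - 1 = 9
binary(766) = 1011111110

Elias gamma(766) = '000000000' + '1011111110' = 0000000001011111110 (19 bits)
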